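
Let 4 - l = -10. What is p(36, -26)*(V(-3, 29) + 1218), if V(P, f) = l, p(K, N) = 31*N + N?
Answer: -1025024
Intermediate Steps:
l = 14 (l = 4 - 1*(-10) = 4 + 10 = 14)
p(K, N) = 32*N
V(P, f) = 14
p(36, -26)*(V(-3, 29) + 1218) = (32*(-26))*(14 + 1218) = -832*1232 = -1025024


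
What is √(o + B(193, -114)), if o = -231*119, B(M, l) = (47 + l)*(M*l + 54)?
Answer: √1443027 ≈ 1201.3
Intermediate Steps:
B(M, l) = (47 + l)*(54 + M*l)
o = -27489
√(o + B(193, -114)) = √(-27489 + (2538 + 54*(-114) + 193*(-114)² + 47*193*(-114))) = √(-27489 + (2538 - 6156 + 193*12996 - 1034094)) = √(-27489 + (2538 - 6156 + 2508228 - 1034094)) = √(-27489 + 1470516) = √1443027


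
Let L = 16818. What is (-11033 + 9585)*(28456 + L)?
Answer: -65556752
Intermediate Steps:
(-11033 + 9585)*(28456 + L) = (-11033 + 9585)*(28456 + 16818) = -1448*45274 = -65556752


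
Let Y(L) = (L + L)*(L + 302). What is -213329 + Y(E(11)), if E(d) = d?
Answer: -206443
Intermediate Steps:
Y(L) = 2*L*(302 + L) (Y(L) = (2*L)*(302 + L) = 2*L*(302 + L))
-213329 + Y(E(11)) = -213329 + 2*11*(302 + 11) = -213329 + 2*11*313 = -213329 + 6886 = -206443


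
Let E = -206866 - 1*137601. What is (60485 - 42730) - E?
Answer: 362222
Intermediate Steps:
E = -344467 (E = -206866 - 137601 = -344467)
(60485 - 42730) - E = (60485 - 42730) - 1*(-344467) = 17755 + 344467 = 362222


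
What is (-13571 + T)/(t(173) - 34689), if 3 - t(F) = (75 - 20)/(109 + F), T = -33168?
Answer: 13180398/9781507 ≈ 1.3475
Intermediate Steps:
t(F) = 3 - 55/(109 + F) (t(F) = 3 - (75 - 20)/(109 + F) = 3 - 55/(109 + F))
(-13571 + T)/(t(173) - 34689) = (-13571 - 33168)/((272 + 3*173)/(109 + 173) - 34689) = -46739/((272 + 519)/282 - 34689) = -46739/((1/282)*791 - 34689) = -46739/(791/282 - 34689) = -46739/(-9781507/282) = -46739*(-282/9781507) = 13180398/9781507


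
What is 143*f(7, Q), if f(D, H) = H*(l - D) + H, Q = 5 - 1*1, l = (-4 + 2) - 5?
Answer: -7436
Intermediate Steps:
l = -7 (l = -2 - 5 = -7)
Q = 4 (Q = 5 - 1 = 4)
f(D, H) = H + H*(-7 - D) (f(D, H) = H*(-7 - D) + H = H + H*(-7 - D))
143*f(7, Q) = 143*(-1*4*(6 + 7)) = 143*(-1*4*13) = 143*(-52) = -7436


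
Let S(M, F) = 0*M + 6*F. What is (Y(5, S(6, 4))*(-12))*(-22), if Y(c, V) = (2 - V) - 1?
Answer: -6072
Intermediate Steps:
S(M, F) = 6*F (S(M, F) = 0 + 6*F = 6*F)
Y(c, V) = 1 - V
(Y(5, S(6, 4))*(-12))*(-22) = ((1 - 6*4)*(-12))*(-22) = ((1 - 1*24)*(-12))*(-22) = ((1 - 24)*(-12))*(-22) = -23*(-12)*(-22) = 276*(-22) = -6072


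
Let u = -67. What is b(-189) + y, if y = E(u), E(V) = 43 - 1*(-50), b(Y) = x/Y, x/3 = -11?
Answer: 5870/63 ≈ 93.175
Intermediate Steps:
x = -33 (x = 3*(-11) = -33)
b(Y) = -33/Y
E(V) = 93 (E(V) = 43 + 50 = 93)
y = 93
b(-189) + y = -33/(-189) + 93 = -33*(-1/189) + 93 = 11/63 + 93 = 5870/63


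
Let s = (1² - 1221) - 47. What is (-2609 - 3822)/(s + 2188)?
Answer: -6431/921 ≈ -6.9826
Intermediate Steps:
s = -1267 (s = (1 - 1221) - 47 = -1220 - 47 = -1267)
(-2609 - 3822)/(s + 2188) = (-2609 - 3822)/(-1267 + 2188) = -6431/921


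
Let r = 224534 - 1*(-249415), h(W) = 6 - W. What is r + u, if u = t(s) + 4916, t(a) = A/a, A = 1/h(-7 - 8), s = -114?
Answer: 1146402809/2394 ≈ 4.7887e+5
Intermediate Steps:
A = 1/21 (A = 1/(6 - (-7 - 8)) = 1/(6 - 1*(-15)) = 1/(6 + 15) = 1/21 ≈ 0.047619)
t(a) = 1/(21*a)
u = 11768903/2394 (u = (1/21)/(-114) + 4916 = (1/21)*(-1/114) + 4916 = -1/2394 + 4916 = 11768903/2394 ≈ 4916.0)
r = 473949 (r = 224534 + 249415 = 473949)
r + u = 473949 + 11768903/2394 = 1146402809/2394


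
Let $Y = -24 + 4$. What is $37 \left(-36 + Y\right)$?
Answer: $-2072$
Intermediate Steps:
$Y = -20$
$37 \left(-36 + Y\right) = 37 \left(-36 - 20\right) = 37 \left(-56\right) = -2072$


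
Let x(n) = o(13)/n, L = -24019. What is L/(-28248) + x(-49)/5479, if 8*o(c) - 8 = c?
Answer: 460595057/541697772 ≈ 0.85028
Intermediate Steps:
o(c) = 1 + c/8
x(n) = 21/(8*n) (x(n) = (1 + (⅛)*13)/n = (1 + 13/8)/n = 21/(8*n))
L/(-28248) + x(-49)/5479 = -24019/(-28248) + ((21/8)/(-49))/5479 = -24019*(-1/28248) + ((21/8)*(-1/49))*(1/5479) = 24019/28248 - 3/56*1/5479 = 24019/28248 - 3/306824 = 460595057/541697772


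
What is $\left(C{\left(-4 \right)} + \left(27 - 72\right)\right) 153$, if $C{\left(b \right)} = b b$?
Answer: $-4437$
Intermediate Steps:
$C{\left(b \right)} = b^{2}$
$\left(C{\left(-4 \right)} + \left(27 - 72\right)\right) 153 = \left(\left(-4\right)^{2} + \left(27 - 72\right)\right) 153 = \left(16 + \left(27 - 72\right)\right) 153 = \left(16 - 45\right) 153 = \left(-29\right) 153 = -4437$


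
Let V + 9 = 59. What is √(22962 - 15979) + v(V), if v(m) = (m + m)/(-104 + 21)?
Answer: -100/83 + √6983 ≈ 82.359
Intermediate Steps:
V = 50 (V = -9 + 59 = 50)
v(m) = -2*m/83 (v(m) = (2*m)/(-83) = (2*m)*(-1/83) = -2*m/83)
√(22962 - 15979) + v(V) = √(22962 - 15979) - 2/83*50 = √6983 - 100/83 = -100/83 + √6983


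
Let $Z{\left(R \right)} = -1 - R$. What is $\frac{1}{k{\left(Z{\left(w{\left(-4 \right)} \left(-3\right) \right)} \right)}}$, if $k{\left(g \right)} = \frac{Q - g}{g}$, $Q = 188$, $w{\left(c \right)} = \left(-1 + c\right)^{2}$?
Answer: $\frac{37}{57} \approx 0.64912$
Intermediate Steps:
$k{\left(g \right)} = \frac{188 - g}{g}$
$\frac{1}{k{\left(Z{\left(w{\left(-4 \right)} \left(-3\right) \right)} \right)}} = \frac{1}{\frac{1}{-1 - \left(-1 - 4\right)^{2} \left(-3\right)} \left(188 - \left(-1 - \left(-1 - 4\right)^{2} \left(-3\right)\right)\right)} = \frac{1}{\frac{1}{-1 - \left(-5\right)^{2} \left(-3\right)} \left(188 - \left(-1 - \left(-5\right)^{2} \left(-3\right)\right)\right)} = \frac{1}{\frac{1}{-1 - 25 \left(-3\right)} \left(188 - \left(-1 - 25 \left(-3\right)\right)\right)} = \frac{1}{\frac{1}{-1 - -75} \left(188 - \left(-1 - -75\right)\right)} = \frac{1}{\frac{1}{-1 + 75} \left(188 - \left(-1 + 75\right)\right)} = \frac{1}{\frac{1}{74} \left(188 - 74\right)} = \frac{1}{\frac{1}{74} \cdot 114} = \frac{1}{\frac{57}{37}} = \frac{37}{57}$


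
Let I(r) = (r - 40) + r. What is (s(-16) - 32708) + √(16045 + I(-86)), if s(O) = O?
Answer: -32724 + √15833 ≈ -32598.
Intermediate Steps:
I(r) = -40 + 2*r (I(r) = (-40 + r) + r = -40 + 2*r)
(s(-16) - 32708) + √(16045 + I(-86)) = (-16 - 32708) + √(16045 + (-40 + 2*(-86))) = -32724 + √(16045 + (-40 - 172)) = -32724 + √(16045 - 212) = -32724 + √15833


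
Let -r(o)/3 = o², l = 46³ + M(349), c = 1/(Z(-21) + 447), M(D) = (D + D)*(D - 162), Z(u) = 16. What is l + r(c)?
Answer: 48846549075/214369 ≈ 2.2786e+5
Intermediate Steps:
M(D) = 2*D*(-162 + D) (M(D) = (2*D)*(-162 + D) = 2*D*(-162 + D))
c = 1/463 (c = 1/(16 + 447) = 1/463 ≈ 0.0021598)
l = 227862 (l = 46³ + 2*349*(-162 + 349) = 97336 + 2*349*187 = 97336 + 130526 = 227862)
r(o) = -3*o²
l + r(c) = 227862 - 3*(1/463)² = 227862 - 3*1/214369 = 227862 - 3/214369 = 48846549075/214369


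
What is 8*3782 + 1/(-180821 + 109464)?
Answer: 2158977391/71357 ≈ 30256.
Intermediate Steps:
8*3782 + 1/(-180821 + 109464) = 30256 + 1/(-71357) = 30256 - 1/71357 = 2158977391/71357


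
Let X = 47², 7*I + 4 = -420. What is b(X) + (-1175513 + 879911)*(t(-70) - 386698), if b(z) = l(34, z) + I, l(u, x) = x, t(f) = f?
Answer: 800305775391/7 ≈ 1.1433e+11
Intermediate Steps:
I = -424/7 (I = -4/7 + (⅐)*(-420) = -4/7 - 60 = -424/7 ≈ -60.571)
X = 2209
b(z) = -424/7 + z (b(z) = z - 424/7 = -424/7 + z)
b(X) + (-1175513 + 879911)*(t(-70) - 386698) = (-424/7 + 2209) + (-1175513 + 879911)*(-70 - 386698) = 15039/7 - 295602*(-386768) = 15039/7 + 114329394336 = 800305775391/7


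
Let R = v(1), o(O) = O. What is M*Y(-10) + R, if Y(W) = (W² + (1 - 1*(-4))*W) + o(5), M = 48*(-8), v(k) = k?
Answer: -21119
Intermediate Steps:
M = -384
R = 1
Y(W) = 5 + W² + 5*W (Y(W) = (W² + (1 - 1*(-4))*W) + 5 = (W² + (1 + 4)*W) + 5 = (W² + 5*W) + 5 = 5 + W² + 5*W)
M*Y(-10) + R = -384*(5 + (-10)² + 5*(-10)) + 1 = -384*(5 + 100 - 50) + 1 = -384*55 + 1 = -21120 + 1 = -21119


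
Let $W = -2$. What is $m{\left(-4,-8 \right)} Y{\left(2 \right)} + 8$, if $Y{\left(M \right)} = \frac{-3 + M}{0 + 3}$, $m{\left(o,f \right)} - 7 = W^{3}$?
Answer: $\frac{25}{3} \approx 8.3333$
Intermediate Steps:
$m{\left(o,f \right)} = -1$ ($m{\left(o,f \right)} = 7 + \left(-2\right)^{3} = 7 - 8 = -1$)
$Y{\left(M \right)} = -1 + \frac{M}{3}$ ($Y{\left(M \right)} = \frac{-3 + M}{3} = -1 + \frac{M}{3}$)
$m{\left(-4,-8 \right)} Y{\left(2 \right)} + 8 = - (-1 + \frac{1}{3} \cdot 2) + 8 = - (-1 + \frac{2}{3}) + 8 = \left(-1\right) \left(- \frac{1}{3}\right) + 8 = \frac{1}{3} + 8 = \frac{25}{3}$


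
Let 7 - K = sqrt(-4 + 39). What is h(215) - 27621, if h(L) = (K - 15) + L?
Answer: -27414 - sqrt(35) ≈ -27420.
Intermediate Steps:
K = 7 - sqrt(35) (K = 7 - sqrt(-4 + 39) = 7 - sqrt(35) ≈ 1.0839)
h(L) = -8 + L - sqrt(35) (h(L) = ((7 - sqrt(35)) - 15) + L = (-8 - sqrt(35)) + L = -8 + L - sqrt(35))
h(215) - 27621 = (-8 + 215 - sqrt(35)) - 27621 = (207 - sqrt(35)) - 27621 = -27414 - sqrt(35)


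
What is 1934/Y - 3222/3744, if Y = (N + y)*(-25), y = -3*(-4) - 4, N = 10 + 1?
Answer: -487297/98800 ≈ -4.9322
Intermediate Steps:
N = 11
y = 8 (y = 12 - 4 = 8)
Y = -475 (Y = (11 + 8)*(-25) = 19*(-25) = -475)
1934/Y - 3222/3744 = 1934/(-475) - 3222/3744 = 1934*(-1/475) - 3222*1/3744 = -1934/475 - 179/208 = -487297/98800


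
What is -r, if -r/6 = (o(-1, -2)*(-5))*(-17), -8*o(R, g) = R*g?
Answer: -255/2 ≈ -127.50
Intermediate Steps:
o(R, g) = -R*g/8
r = 255/2 (r = -6*-1/8*(-1)*(-2)*(-5)*(-17) = -6*(-1/4*(-5))*(-17) = -15*(-17)/2 = -6*(-85/4) = 255/2 ≈ 127.50)
-r = -1*255/2 = -255/2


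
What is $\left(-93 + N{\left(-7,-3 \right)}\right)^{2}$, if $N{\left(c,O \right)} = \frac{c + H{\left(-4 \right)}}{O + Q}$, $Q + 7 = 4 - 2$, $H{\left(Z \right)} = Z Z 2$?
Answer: $\frac{591361}{64} \approx 9240.0$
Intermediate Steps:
$H{\left(Z \right)} = 2 Z^{2}$ ($H{\left(Z \right)} = Z^{2} \cdot 2 = 2 Z^{2}$)
$Q = -5$ ($Q = -7 + \left(4 - 2\right) = -7 + 2 = -5$)
$N{\left(c,O \right)} = \frac{32 + c}{-5 + O}$ ($N{\left(c,O \right)} = \frac{c + 2 \left(-4\right)^{2}}{O - 5} = \frac{c + 2 \cdot 16}{-5 + O} = \frac{c + 32}{-5 + O} = \frac{32 + c}{-5 + O}$)
$\left(-93 + N{\left(-7,-3 \right)}\right)^{2} = \left(-93 + \frac{32 - 7}{-5 - 3}\right)^{2} = \left(-93 + \frac{1}{-8} \cdot 25\right)^{2} = \left(-93 - \frac{25}{8}\right)^{2} = \left(- \frac{769}{8}\right)^{2} = \frac{591361}{64}$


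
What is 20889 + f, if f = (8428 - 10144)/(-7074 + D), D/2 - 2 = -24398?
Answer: 194497765/9311 ≈ 20889.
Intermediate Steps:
D = -48792 (D = 4 + 2*(-24398) = 4 - 48796 = -48792)
f = 286/9311 (f = (8428 - 10144)/(-7074 - 48792) = -1716/(-55866) = -1716*(-1/55866) = 286/9311 ≈ 0.030716)
20889 + f = 20889 + 286/9311 = 194497765/9311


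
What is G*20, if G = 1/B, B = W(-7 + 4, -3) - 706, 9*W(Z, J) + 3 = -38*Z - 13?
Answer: -45/1564 ≈ -0.028772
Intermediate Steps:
W(Z, J) = -16/9 - 38*Z/9 (W(Z, J) = -1/3 + (-38*Z - 13)/9 = -1/3 + (-13 - 38*Z)/9 = -1/3 + (-13/9 - 38*Z/9) = -16/9 - 38*Z/9)
B = -6256/9 (B = (-16/9 - 38*(-7 + 4)/9) - 706 = (-16/9 - 38/9*(-3)) - 706 = (-16/9 + 38/3) - 706 = 98/9 - 706 = -6256/9 ≈ -695.11)
G = -9/6256 (G = 1/(-6256/9) = -9/6256 ≈ -0.0014386)
G*20 = -9/6256*20 = -45/1564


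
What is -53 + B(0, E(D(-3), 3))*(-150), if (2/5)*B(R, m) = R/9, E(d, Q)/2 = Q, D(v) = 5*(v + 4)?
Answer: -53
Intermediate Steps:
D(v) = 20 + 5*v (D(v) = 5*(4 + v) = 20 + 5*v)
E(d, Q) = 2*Q
B(R, m) = 5*R/18 (B(R, m) = 5*(R/9)/2 = 5*R/18)
-53 + B(0, E(D(-3), 3))*(-150) = -53 + ((5/18)*0)*(-150) = -53 + 0*(-150) = -53 + 0 = -53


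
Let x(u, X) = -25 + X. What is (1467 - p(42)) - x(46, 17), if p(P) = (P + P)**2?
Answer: -5581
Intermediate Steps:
p(P) = 4*P**2 (p(P) = (2*P)**2 = 4*P**2)
(1467 - p(42)) - x(46, 17) = (1467 - 4*42**2) - (-25 + 17) = (1467 - 4*1764) - 1*(-8) = (1467 - 1*7056) + 8 = (1467 - 7056) + 8 = -5589 + 8 = -5581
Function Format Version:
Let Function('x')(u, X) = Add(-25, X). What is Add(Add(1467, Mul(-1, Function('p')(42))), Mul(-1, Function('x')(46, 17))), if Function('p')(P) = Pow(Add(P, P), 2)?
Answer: -5581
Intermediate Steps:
Function('p')(P) = Mul(4, Pow(P, 2)) (Function('p')(P) = Pow(Mul(2, P), 2) = Mul(4, Pow(P, 2)))
Add(Add(1467, Mul(-1, Function('p')(42))), Mul(-1, Function('x')(46, 17))) = Add(Add(1467, Mul(-1, Mul(4, Pow(42, 2)))), Mul(-1, Add(-25, 17))) = Add(Add(1467, Mul(-1, Mul(4, 1764))), Mul(-1, -8)) = Add(Add(1467, Mul(-1, 7056)), 8) = Add(Add(1467, -7056), 8) = Add(-5589, 8) = -5581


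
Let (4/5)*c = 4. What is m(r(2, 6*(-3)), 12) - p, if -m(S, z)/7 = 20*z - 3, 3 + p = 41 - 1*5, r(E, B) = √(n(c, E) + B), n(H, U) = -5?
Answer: -1692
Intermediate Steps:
c = 5 (c = (5/4)*4 = 5)
r(E, B) = √(-5 + B)
p = 33 (p = -3 + (41 - 1*5) = -3 + (41 - 5) = -3 + 36 = 33)
m(S, z) = 21 - 140*z (m(S, z) = -7*(20*z - 3) = -7*(-3 + 20*z) = 21 - 140*z)
m(r(2, 6*(-3)), 12) - p = (21 - 140*12) - 1*33 = (21 - 1680) - 33 = -1659 - 33 = -1692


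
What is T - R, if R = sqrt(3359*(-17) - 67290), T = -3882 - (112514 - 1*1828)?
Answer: -114568 - I*sqrt(124393) ≈ -1.1457e+5 - 352.69*I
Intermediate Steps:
T = -114568 (T = -3882 - (112514 - 1828) = -3882 - 1*110686 = -3882 - 110686 = -114568)
R = I*sqrt(124393) (R = sqrt(-57103 - 67290) = sqrt(-124393) = I*sqrt(124393) ≈ 352.69*I)
T - R = -114568 - I*sqrt(124393)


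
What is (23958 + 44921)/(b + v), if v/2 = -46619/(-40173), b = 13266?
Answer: 2767076067/533028256 ≈ 5.1912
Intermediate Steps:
v = 93238/40173 (v = 2*(-46619/(-40173)) = 2*(-46619*(-1/40173)) = 2*(46619/40173) = 93238/40173 ≈ 2.3209)
(23958 + 44921)/(b + v) = (23958 + 44921)/(13266 + 93238/40173) = 68879/(533028256/40173) = 68879*(40173/533028256) = 2767076067/533028256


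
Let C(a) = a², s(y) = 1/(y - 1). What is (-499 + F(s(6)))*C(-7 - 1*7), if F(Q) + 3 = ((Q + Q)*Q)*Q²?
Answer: -61494608/625 ≈ -98391.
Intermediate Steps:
s(y) = 1/(-1 + y)
F(Q) = -3 + 2*Q⁴ (F(Q) = -3 + ((Q + Q)*Q)*Q² = -3 + ((2*Q)*Q)*Q² = -3 + (2*Q²)*Q² = -3 + 2*Q⁴)
(-499 + F(s(6)))*C(-7 - 1*7) = (-499 + (-3 + 2*(1/(-1 + 6))⁴))*(-7 - 1*7)² = (-499 + (-3 + 2*(1/5)⁴))*(-7 - 7)² = (-499 + (-3 + 2*(⅕)⁴))*(-14)² = (-499 + (-3 + 2*(1/625)))*196 = (-499 + (-3 + 2/625))*196 = (-499 - 1873/625)*196 = -313748/625*196 = -61494608/625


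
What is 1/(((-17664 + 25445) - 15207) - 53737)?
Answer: -1/61163 ≈ -1.6350e-5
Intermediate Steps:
1/(((-17664 + 25445) - 15207) - 53737) = 1/((7781 - 15207) - 53737) = 1/(-7426 - 53737) = 1/(-61163) = -1/61163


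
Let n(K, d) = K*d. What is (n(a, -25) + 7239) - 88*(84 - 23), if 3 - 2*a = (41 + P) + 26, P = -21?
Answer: 4817/2 ≈ 2408.5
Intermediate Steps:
a = -43/2 (a = 3/2 - ((41 - 21) + 26)/2 = 3/2 - (20 + 26)/2 = 3/2 - ½*46 = 3/2 - 23 = -43/2 ≈ -21.500)
(n(a, -25) + 7239) - 88*(84 - 23) = (-43/2*(-25) + 7239) - 88*(84 - 23) = (1075/2 + 7239) - 88*61 = 15553/2 - 5368 = 4817/2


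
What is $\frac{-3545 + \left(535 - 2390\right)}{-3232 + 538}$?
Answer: $\frac{900}{449} \approx 2.0045$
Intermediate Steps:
$\frac{-3545 + \left(535 - 2390\right)}{-3232 + 538} = \frac{-3545 - 1855}{-2694} = \left(-5400\right) \left(- \frac{1}{2694}\right) = \frac{900}{449}$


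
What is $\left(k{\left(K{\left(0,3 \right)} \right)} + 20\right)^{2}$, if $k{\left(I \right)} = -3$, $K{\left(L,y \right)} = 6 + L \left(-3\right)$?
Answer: $289$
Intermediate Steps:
$K{\left(L,y \right)} = 6 - 3 L$
$\left(k{\left(K{\left(0,3 \right)} \right)} + 20\right)^{2} = \left(-3 + 20\right)^{2} = 17^{2} = 289$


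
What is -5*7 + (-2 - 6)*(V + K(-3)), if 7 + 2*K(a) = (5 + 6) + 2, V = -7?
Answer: -3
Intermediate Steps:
K(a) = 3 (K(a) = -7/2 + ((5 + 6) + 2)/2 = -7/2 + (11 + 2)/2 = -7/2 + (½)*13 = -7/2 + 13/2 = 3)
-5*7 + (-2 - 6)*(V + K(-3)) = -5*7 + (-2 - 6)*(-7 + 3) = -35 - 8*(-4) = -35 + 32 = -3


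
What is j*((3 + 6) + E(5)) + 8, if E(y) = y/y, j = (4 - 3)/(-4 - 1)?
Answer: 6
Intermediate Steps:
j = -⅕ (j = 1/(-5) = 1*(-⅕) = -⅕ ≈ -0.20000)
E(y) = 1
j*((3 + 6) + E(5)) + 8 = -((3 + 6) + 1)/5 + 8 = -(9 + 1)/5 + 8 = -⅕*10 + 8 = -2 + 8 = 6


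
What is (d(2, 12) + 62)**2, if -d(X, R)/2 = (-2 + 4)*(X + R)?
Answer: 36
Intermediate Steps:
d(X, R) = -4*R - 4*X (d(X, R) = -2*(-2 + 4)*(X + R) = -4*(R + X) = -2*(2*R + 2*X) = -4*R - 4*X)
(d(2, 12) + 62)**2 = ((-4*12 - 4*2) + 62)**2 = ((-48 - 8) + 62)**2 = (-56 + 62)**2 = 6**2 = 36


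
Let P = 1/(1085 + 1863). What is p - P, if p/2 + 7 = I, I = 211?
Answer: 1202783/2948 ≈ 408.00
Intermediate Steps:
P = 1/2948 ≈ 0.00033921
p = 408 (p = -14 + 2*211 = -14 + 422 = 408)
p - P = 408 - 1*1/2948 = 408 - 1/2948 = 1202783/2948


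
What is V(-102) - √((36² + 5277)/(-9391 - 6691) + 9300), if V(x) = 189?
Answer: 189 - √2405160026214/16082 ≈ 92.566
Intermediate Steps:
V(-102) - √((36² + 5277)/(-9391 - 6691) + 9300) = 189 - √((36² + 5277)/(-9391 - 6691) + 9300) = 189 - √((1296 + 5277)/(-16082) + 9300) = 189 - √(6573*(-1/16082) + 9300) = 189 - √(-6573/16082 + 9300) = 189 - √(149556027/16082) = 189 - √2405160026214/16082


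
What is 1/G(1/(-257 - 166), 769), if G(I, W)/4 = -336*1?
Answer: -1/1344 ≈ -0.00074405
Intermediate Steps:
G(I, W) = -1344 (G(I, W) = 4*(-336*1) = 4*(-336) = -1344)
1/G(1/(-257 - 166), 769) = 1/(-1344) = -1/1344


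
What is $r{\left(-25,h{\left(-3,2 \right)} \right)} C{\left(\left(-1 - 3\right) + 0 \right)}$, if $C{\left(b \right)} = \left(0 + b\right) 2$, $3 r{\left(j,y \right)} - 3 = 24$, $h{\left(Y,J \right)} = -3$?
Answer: $-72$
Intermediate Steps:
$r{\left(j,y \right)} = 9$ ($r{\left(j,y \right)} = 1 + \frac{1}{3} \cdot 24 = 1 + 8 = 9$)
$C{\left(b \right)} = 2 b$ ($C{\left(b \right)} = b 2 = 2 b$)
$r{\left(-25,h{\left(-3,2 \right)} \right)} C{\left(\left(-1 - 3\right) + 0 \right)} = 9 \cdot 2 \left(\left(-1 - 3\right) + 0\right) = 9 \cdot 2 \left(-4 + 0\right) = 9 \cdot 2 \left(-4\right) = 9 \left(-8\right) = -72$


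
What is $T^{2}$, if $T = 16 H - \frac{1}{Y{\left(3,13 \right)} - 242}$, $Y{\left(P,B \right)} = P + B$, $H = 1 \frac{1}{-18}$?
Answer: $\frac{3236401}{4137156} \approx 0.78228$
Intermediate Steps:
$H = - \frac{1}{18}$ ($H = 1 \left(- \frac{1}{18}\right) = - \frac{1}{18} \approx -0.055556$)
$Y{\left(P,B \right)} = B + P$
$T = - \frac{1799}{2034}$ ($T = 16 \left(- \frac{1}{18}\right) - \frac{1}{\left(13 + 3\right) - 242} = - \frac{8}{9} - \frac{1}{16 - 242} = - \frac{8}{9} - \frac{1}{-226} = - \frac{8}{9} - - \frac{1}{226} = - \frac{8}{9} + \frac{1}{226} = - \frac{1799}{2034} \approx -0.88446$)
$T^{2} = \left(- \frac{1799}{2034}\right)^{2} = \frac{3236401}{4137156}$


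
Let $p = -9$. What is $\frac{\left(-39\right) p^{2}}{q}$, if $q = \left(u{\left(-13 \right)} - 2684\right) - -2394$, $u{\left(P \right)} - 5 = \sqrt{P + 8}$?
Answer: $\frac{180063}{16246} + \frac{3159 i \sqrt{5}}{81230} \approx 11.084 + 0.08696 i$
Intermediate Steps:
$u{\left(P \right)} = 5 + \sqrt{8 + P}$ ($u{\left(P \right)} = 5 + \sqrt{P + 8} = 5 + \sqrt{8 + P}$)
$q = -285 + i \sqrt{5}$ ($q = \left(\left(5 + \sqrt{8 - 13}\right) - 2684\right) - -2394 = \left(\left(5 + \sqrt{-5}\right) - 2684\right) + 2394 = \left(\left(5 + i \sqrt{5}\right) - 2684\right) + 2394 = \left(-2679 + i \sqrt{5}\right) + 2394 = -285 + i \sqrt{5} \approx -285.0 + 2.2361 i$)
$\frac{\left(-39\right) p^{2}}{q} = \frac{\left(-39\right) \left(-9\right)^{2}}{-285 + i \sqrt{5}} = \frac{\left(-39\right) 81}{-285 + i \sqrt{5}} = - \frac{3159}{-285 + i \sqrt{5}}$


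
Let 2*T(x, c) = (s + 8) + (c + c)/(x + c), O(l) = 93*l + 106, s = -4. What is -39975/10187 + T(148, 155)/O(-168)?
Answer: -187968363457/47898805398 ≈ -3.9243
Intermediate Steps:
O(l) = 106 + 93*l
T(x, c) = 2 + c/(c + x) (T(x, c) = ((-4 + 8) + (c + c)/(x + c))/2 = (4 + (2*c)/(c + x))/2 = (4 + 2*c/(c + x))/2 = 2 + c/(c + x))
-39975/10187 + T(148, 155)/O(-168) = -39975/10187 + ((2*148 + 3*155)/(155 + 148))/(106 + 93*(-168)) = -39975*1/10187 + ((296 + 465)/303)/(106 - 15624) = -39975/10187 + ((1/303)*761)/(-15518) = -39975/10187 + (761/303)*(-1/15518) = -39975/10187 - 761/4701954 = -187968363457/47898805398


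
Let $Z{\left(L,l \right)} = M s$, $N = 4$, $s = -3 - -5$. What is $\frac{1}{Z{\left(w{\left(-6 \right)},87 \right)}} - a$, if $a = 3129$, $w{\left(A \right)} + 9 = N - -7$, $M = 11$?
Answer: $- \frac{68837}{22} \approx -3129.0$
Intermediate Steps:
$s = 2$ ($s = -3 + 5 = 2$)
$w{\left(A \right)} = 2$ ($w{\left(A \right)} = -9 + \left(4 - -7\right) = -9 + \left(4 + 7\right) = -9 + 11 = 2$)
$Z{\left(L,l \right)} = 22$ ($Z{\left(L,l \right)} = 11 \cdot 2 = 22$)
$\frac{1}{Z{\left(w{\left(-6 \right)},87 \right)}} - a = \frac{1}{22} - 3129 = - \frac{68837}{22}$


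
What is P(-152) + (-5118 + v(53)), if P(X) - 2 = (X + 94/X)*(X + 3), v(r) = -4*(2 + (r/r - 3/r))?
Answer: 70942631/4028 ≈ 17612.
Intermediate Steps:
v(r) = -12 + 12/r (v(r) = -4*(2 + (1 - 3/r)) = -4*(3 - 3/r) = -12 + 12/r)
P(X) = 2 + (3 + X)*(X + 94/X) (P(X) = 2 + (X + 94/X)*(X + 3) = 2 + (X + 94/X)*(3 + X) = 2 + (3 + X)*(X + 94/X))
P(-152) + (-5118 + v(53)) = (96 + (-152)² + 3*(-152) + 282/(-152)) + (-5118 + (-12 + 12/53)) = (96 + 23104 - 456 + 282*(-1/152)) + (-5118 + (-12 + 12*(1/53))) = (96 + 23104 - 456 - 141/76) + (-5118 + (-12 + 12/53)) = 1728403/76 + (-5118 - 624/53) = 1728403/76 - 271878/53 = 70942631/4028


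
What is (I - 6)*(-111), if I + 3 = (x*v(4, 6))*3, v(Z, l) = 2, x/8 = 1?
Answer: -4329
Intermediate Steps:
x = 8 (x = 8*1 = 8)
I = 45 (I = -3 + (8*2)*3 = -3 + 16*3 = -3 + 48 = 45)
(I - 6)*(-111) = (45 - 6)*(-111) = 39*(-111) = -4329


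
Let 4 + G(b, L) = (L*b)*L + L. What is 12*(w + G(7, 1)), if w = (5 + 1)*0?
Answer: 48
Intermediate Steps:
G(b, L) = -4 + L + b*L² (G(b, L) = -4 + ((L*b)*L + L) = -4 + (b*L² + L) = -4 + (L + b*L²) = -4 + L + b*L²)
w = 0 (w = 6*0 = 0)
12*(w + G(7, 1)) = 12*(0 + (-4 + 1 + 7*1²)) = 12*(0 + (-4 + 1 + 7*1)) = 12*(0 + (-4 + 1 + 7)) = 12*(0 + 4) = 12*4 = 48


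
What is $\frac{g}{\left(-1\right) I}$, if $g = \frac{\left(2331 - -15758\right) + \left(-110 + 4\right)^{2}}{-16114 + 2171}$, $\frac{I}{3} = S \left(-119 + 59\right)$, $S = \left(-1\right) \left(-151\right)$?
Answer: $- \frac{1955}{25264716} \approx -7.7381 \cdot 10^{-5}$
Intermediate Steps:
$S = 151$
$I = -27180$ ($I = 3 \cdot 151 \left(-119 + 59\right) = 3 \cdot 151 \left(-60\right) = 3 \left(-9060\right) = -27180$)
$g = - \frac{29325}{13943}$ ($g = \frac{\left(2331 + 15758\right) + \left(-106\right)^{2}}{-13943} = \left(18089 + 11236\right) \left(- \frac{1}{13943}\right) = 29325 \left(- \frac{1}{13943}\right) = - \frac{29325}{13943} \approx -2.1032$)
$\frac{g}{\left(-1\right) I} = - \frac{29325}{13943 \left(\left(-1\right) \left(-27180\right)\right)} = - \frac{29325}{13943 \cdot 27180} = \left(- \frac{29325}{13943}\right) \frac{1}{27180} = - \frac{1955}{25264716}$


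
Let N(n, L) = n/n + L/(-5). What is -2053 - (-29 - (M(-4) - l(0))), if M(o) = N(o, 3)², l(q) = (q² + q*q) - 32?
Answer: -49796/25 ≈ -1991.8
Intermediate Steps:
N(n, L) = 1 - L/5 (N(n, L) = 1 + L*(-⅕) = 1 - L/5)
l(q) = -32 + 2*q² (l(q) = (q² + q²) - 32 = 2*q² - 32 = -32 + 2*q²)
M(o) = 4/25 (M(o) = (1 - ⅕*3)² = (1 - ⅗)² = (⅖)² = 4/25)
-2053 - (-29 - (M(-4) - l(0))) = -2053 - (-29 - (4/25 - (-32 + 2*0²))) = -2053 - (-29 - (4/25 - (-32 + 2*0))) = -2053 - (-29 - (4/25 - (-32 + 0))) = -2053 - (-29 - (4/25 - 1*(-32))) = -2053 - (-29 - (4/25 + 32)) = -2053 - (-29 - 1*804/25) = -2053 - (-29 - 804/25) = -2053 - 1*(-1529/25) = -2053 + 1529/25 = -49796/25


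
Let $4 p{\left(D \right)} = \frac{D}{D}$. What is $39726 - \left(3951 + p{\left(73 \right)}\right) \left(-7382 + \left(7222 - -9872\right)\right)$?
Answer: $-38334814$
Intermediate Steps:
$p{\left(D \right)} = \frac{1}{4}$ ($p{\left(D \right)} = \frac{D \frac{1}{D}}{4} = \frac{1}{4} \cdot 1 = \frac{1}{4}$)
$39726 - \left(3951 + p{\left(73 \right)}\right) \left(-7382 + \left(7222 - -9872\right)\right) = 39726 - \left(3951 + \frac{1}{4}\right) \left(-7382 + \left(7222 - -9872\right)\right) = 39726 - \frac{15805 \left(-7382 + \left(7222 + 9872\right)\right)}{4} = 39726 - \frac{15805 \left(-7382 + 17094\right)}{4} = 39726 - \frac{15805}{4} \cdot 9712 = 39726 - 38374540 = -38334814$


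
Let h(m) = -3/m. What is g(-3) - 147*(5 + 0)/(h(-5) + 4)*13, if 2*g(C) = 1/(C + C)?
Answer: -573323/276 ≈ -2077.3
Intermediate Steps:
g(C) = 1/(4*C) (g(C) = 1/(2*(C + C)) = 1/(2*((2*C))) = (1/(2*C))/2 = 1/(4*C))
g(-3) - 147*(5 + 0)/(h(-5) + 4)*13 = (¼)/(-3) - 147*(5 + 0)/(-3/(-5) + 4)*13 = (¼)*(-⅓) - 147*5/(-3*(-⅕) + 4)*13 = -1/12 - 147*5/(⅗ + 4)*13 = -1/12 - 147*5/(23/5)*13 = -1/12 - 147*5*(5/23)*13 = -1/12 - 3675*13/23 = -1/12 - 147*325/23 = -1/12 - 47775/23 = -573323/276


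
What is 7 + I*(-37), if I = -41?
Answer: 1524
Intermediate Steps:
7 + I*(-37) = 7 - 41*(-37) = 7 + 1517 = 1524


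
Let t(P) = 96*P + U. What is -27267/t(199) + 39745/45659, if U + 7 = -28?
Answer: -487086548/870671471 ≈ -0.55944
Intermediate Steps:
U = -35 (U = -7 - 28 = -35)
t(P) = -35 + 96*P (t(P) = 96*P - 35 = -35 + 96*P)
-27267/t(199) + 39745/45659 = -27267/(-35 + 96*199) + 39745/45659 = -27267/(-35 + 19104) + 39745*(1/45659) = -27267/19069 + 39745/45659 = -487086548/870671471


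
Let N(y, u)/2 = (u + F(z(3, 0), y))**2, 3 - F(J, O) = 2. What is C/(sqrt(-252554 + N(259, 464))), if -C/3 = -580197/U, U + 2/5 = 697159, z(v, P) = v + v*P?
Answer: 2900985*sqrt(44974)/104513369588 ≈ 0.0058865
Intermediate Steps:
z(v, P) = v + P*v
U = 3485793/5 (U = -2/5 + 697159 = 3485793/5 ≈ 6.9716e+5)
F(J, O) = 1 (F(J, O) = 3 - 1*2 = 3 - 2 = 1)
N(y, u) = 2*(1 + u)**2 (N(y, u) = 2*(u + 1)**2 = 2*(1 + u)**2)
C = 2900985/1161931 (C = -(-1740591)/3485793/5 = -(-1740591)*5/3485793 = -3*(-966995/1161931) = 2900985/1161931 ≈ 2.4967)
C/(sqrt(-252554 + N(259, 464))) = 2900985/(1161931*(sqrt(-252554 + 2*(1 + 464)**2))) = 2900985/(1161931*(sqrt(-252554 + 2*465**2))) = 2900985/(1161931*(sqrt(-252554 + 2*216225))) = 2900985/(1161931*(sqrt(-252554 + 432450))) = 2900985/(1161931*(sqrt(179896))) = 2900985/(1161931*((2*sqrt(44974)))) = 2900985*(sqrt(44974)/89948)/1161931 = 2900985*sqrt(44974)/104513369588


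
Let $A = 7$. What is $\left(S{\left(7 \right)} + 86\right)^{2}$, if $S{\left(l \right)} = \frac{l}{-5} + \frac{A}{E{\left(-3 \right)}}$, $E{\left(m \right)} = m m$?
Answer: $\frac{14760964}{2025} \approx 7289.4$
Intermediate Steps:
$E{\left(m \right)} = m^{2}$
$S{\left(l \right)} = \frac{7}{9} - \frac{l}{5}$ ($S{\left(l \right)} = \frac{l}{-5} + \frac{7}{\left(-3\right)^{2}} = l \left(- \frac{1}{5}\right) + \frac{7}{9} = - \frac{l}{5} + 7 \cdot \frac{1}{9} = - \frac{l}{5} + \frac{7}{9} = \frac{7}{9} - \frac{l}{5}$)
$\left(S{\left(7 \right)} + 86\right)^{2} = \left(\left(\frac{7}{9} - \frac{7}{5}\right) + 86\right)^{2} = \left(- \frac{28}{45} + 86\right)^{2} = \left(\frac{3842}{45}\right)^{2} = \frac{14760964}{2025}$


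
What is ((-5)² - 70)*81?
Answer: -3645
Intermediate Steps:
((-5)² - 70)*81 = (25 - 70)*81 = -45*81 = -3645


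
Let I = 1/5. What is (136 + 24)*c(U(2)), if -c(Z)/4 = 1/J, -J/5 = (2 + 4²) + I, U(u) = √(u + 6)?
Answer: 640/91 ≈ 7.0330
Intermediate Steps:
I = ⅕ ≈ 0.20000
U(u) = √(6 + u)
J = -91 (J = -5*((2 + 4²) + ⅕) = -5*((2 + 16) + ⅕) = -5*(18 + ⅕) = -5*91/5 = -91)
c(Z) = 4/91 (c(Z) = -4/(-91) = -4*(-1/91) = 4/91)
(136 + 24)*c(U(2)) = (136 + 24)*(4/91) = 160*(4/91) = 640/91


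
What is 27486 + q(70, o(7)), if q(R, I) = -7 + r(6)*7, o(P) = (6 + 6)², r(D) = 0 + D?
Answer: 27521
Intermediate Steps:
r(D) = D
o(P) = 144 (o(P) = 12² = 144)
q(R, I) = 35 (q(R, I) = -7 + 6*7 = -7 + 42 = 35)
27486 + q(70, o(7)) = 27486 + 35 = 27521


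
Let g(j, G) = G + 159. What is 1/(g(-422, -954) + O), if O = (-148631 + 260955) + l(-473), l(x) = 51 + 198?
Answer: 1/111778 ≈ 8.9463e-6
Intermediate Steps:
l(x) = 249
g(j, G) = 159 + G
O = 112573 (O = (-148631 + 260955) + 249 = 112324 + 249 = 112573)
1/(g(-422, -954) + O) = 1/((159 - 954) + 112573) = 1/(-795 + 112573) = 1/111778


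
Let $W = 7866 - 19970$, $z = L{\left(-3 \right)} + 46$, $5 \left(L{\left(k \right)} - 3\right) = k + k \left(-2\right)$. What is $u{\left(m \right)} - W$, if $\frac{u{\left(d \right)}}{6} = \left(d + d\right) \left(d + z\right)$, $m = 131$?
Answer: $\frac{1480036}{5} \approx 2.9601 \cdot 10^{5}$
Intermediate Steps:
$L{\left(k \right)} = 3 - \frac{k}{5}$ ($L{\left(k \right)} = 3 + \frac{k + k \left(-2\right)}{5} = 3 + \frac{k - 2 k}{5} = 3 + \frac{\left(-1\right) k}{5} = 3 - \frac{k}{5}$)
$z = \frac{248}{5}$ ($z = \left(3 - - \frac{3}{5}\right) + 46 = \left(3 + \frac{3}{5}\right) + 46 = \frac{18}{5} + 46 = \frac{248}{5} \approx 49.6$)
$W = -12104$ ($W = 7866 - 19970 = -12104$)
$u{\left(d \right)} = 12 d \left(\frac{248}{5} + d\right)$ ($u{\left(d \right)} = 6 \left(d + d\right) \left(d + \frac{248}{5}\right) = 6 \cdot 2 d \left(\frac{248}{5} + d\right) = 12 d \left(\frac{248}{5} + d\right)$)
$u{\left(m \right)} - W = \frac{12}{5} \cdot 131 \left(248 + 5 \cdot 131\right) - -12104 = \frac{12}{5} \cdot 131 \left(248 + 655\right) + 12104 = \frac{12}{5} \cdot 131 \cdot 903 + 12104 = \frac{1419516}{5} + 12104 = \frac{1480036}{5}$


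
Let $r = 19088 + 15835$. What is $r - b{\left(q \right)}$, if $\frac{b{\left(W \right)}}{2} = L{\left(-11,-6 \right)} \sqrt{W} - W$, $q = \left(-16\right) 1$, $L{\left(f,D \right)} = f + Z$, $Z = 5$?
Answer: $34891 + 48 i \approx 34891.0 + 48.0 i$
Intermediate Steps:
$L{\left(f,D \right)} = 5 + f$ ($L{\left(f,D \right)} = f + 5 = 5 + f$)
$q = -16$
$r = 34923$
$b{\left(W \right)} = - 12 \sqrt{W} - 2 W$ ($b{\left(W \right)} = 2 \left(\left(5 - 11\right) \sqrt{W} - W\right) = 2 \left(- 6 \sqrt{W} - W\right) = 2 \left(- W - 6 \sqrt{W}\right) = - 12 \sqrt{W} - 2 W$)
$r - b{\left(q \right)} = 34923 - \left(- 12 \sqrt{-16} - -32\right) = 34923 - \left(- 12 \cdot 4 i + 32\right) = 34923 - \left(- 48 i + 32\right) = 34923 - \left(32 - 48 i\right) = 34891 + 48 i$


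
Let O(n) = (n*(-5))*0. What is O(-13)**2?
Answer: 0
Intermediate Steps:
O(n) = 0 (O(n) = -5*n*0 = 0)
O(-13)**2 = 0**2 = 0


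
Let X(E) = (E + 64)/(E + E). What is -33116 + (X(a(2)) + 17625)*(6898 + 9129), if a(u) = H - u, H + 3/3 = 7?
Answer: 565157977/2 ≈ 2.8258e+8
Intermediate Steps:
H = 6 (H = -1 + 7 = 6)
a(u) = 6 - u
X(E) = (64 + E)/(2*E) (X(E) = (64 + E)/((2*E)) = (64 + E)*(1/(2*E)) = (64 + E)/(2*E))
-33116 + (X(a(2)) + 17625)*(6898 + 9129) = -33116 + ((64 + (6 - 1*2))/(2*(6 - 1*2)) + 17625)*(6898 + 9129) = -33116 + ((64 + (6 - 2))/(2*(6 - 2)) + 17625)*16027 = -33116 + ((½)*(64 + 4)/4 + 17625)*16027 = -33116 + ((½)*(¼)*68 + 17625)*16027 = -33116 + (17/2 + 17625)*16027 = -33116 + (35267/2)*16027 = -33116 + 565224209/2 = 565157977/2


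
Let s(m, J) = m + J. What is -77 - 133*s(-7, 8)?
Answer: -210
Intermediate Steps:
s(m, J) = J + m
-77 - 133*s(-7, 8) = -77 - 133*(8 - 7) = -77 - 133*1 = -77 - 133 = -210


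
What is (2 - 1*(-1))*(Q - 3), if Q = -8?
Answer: -33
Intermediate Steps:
(2 - 1*(-1))*(Q - 3) = (2 - 1*(-1))*(-8 - 3) = (2 + 1)*(-11) = 3*(-11) = -33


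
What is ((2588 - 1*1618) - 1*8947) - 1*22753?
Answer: -30730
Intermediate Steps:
((2588 - 1*1618) - 1*8947) - 1*22753 = ((2588 - 1618) - 8947) - 22753 = (970 - 8947) - 22753 = -7977 - 22753 = -30730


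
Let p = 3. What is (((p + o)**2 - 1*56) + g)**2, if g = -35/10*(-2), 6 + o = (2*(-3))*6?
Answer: 2166784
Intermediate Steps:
o = -42 (o = -6 + (2*(-3))*6 = -6 - 6*6 = -6 - 36 = -42)
g = 7 (g = -35*1/10*(-2) = -7/2*(-2) = 7)
(((p + o)**2 - 1*56) + g)**2 = (((3 - 42)**2 - 1*56) + 7)**2 = (((-39)**2 - 56) + 7)**2 = ((1521 - 56) + 7)**2 = (1465 + 7)**2 = 1472**2 = 2166784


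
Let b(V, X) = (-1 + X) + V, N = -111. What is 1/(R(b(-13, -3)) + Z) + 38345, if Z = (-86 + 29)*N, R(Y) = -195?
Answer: 235131541/6132 ≈ 38345.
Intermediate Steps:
b(V, X) = -1 + V + X
Z = 6327 (Z = (-86 + 29)*(-111) = -57*(-111) = 6327)
1/(R(b(-13, -3)) + Z) + 38345 = 1/(-195 + 6327) + 38345 = 1/6132 + 38345 = 235131541/6132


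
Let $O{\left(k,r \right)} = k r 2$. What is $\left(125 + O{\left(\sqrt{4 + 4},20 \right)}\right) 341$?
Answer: $42625 + 27280 \sqrt{2} \approx 81205.0$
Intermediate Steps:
$O{\left(k,r \right)} = 2 k r$
$\left(125 + O{\left(\sqrt{4 + 4},20 \right)}\right) 341 = \left(125 + 2 \sqrt{4 + 4} \cdot 20\right) 341 = \left(125 + 2 \sqrt{8} \cdot 20\right) 341 = \left(125 + 2 \cdot 2 \sqrt{2} \cdot 20\right) 341 = \left(125 + 80 \sqrt{2}\right) 341 = 42625 + 27280 \sqrt{2}$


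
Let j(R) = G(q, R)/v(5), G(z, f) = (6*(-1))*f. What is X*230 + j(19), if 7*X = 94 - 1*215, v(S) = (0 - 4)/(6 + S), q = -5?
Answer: -51271/14 ≈ -3662.2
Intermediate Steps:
G(z, f) = -6*f
v(S) = -4/(6 + S)
X = -121/7 (X = (94 - 1*215)/7 = (94 - 215)/7 = (⅐)*(-121) = -121/7 ≈ -17.286)
j(R) = 33*R/2 (j(R) = (-6*R)/((-4/(6 + 5))) = (-6*R)/((-4/11)) = (-6*R)/((-4*1/11)) = (-6*R)/(-4/11) = -6*R*(-11/4) = 33*R/2)
X*230 + j(19) = -121/7*230 + (33/2)*19 = -27830/7 + 627/2 = -51271/14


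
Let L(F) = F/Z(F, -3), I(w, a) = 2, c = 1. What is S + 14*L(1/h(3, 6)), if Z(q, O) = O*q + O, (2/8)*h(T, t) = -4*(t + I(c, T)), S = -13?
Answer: -4939/381 ≈ -12.963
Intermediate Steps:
h(T, t) = -32 - 16*t (h(T, t) = 4*(-4*(t + 2)) = 4*(-4*(2 + t)) = 4*(-8 - 4*t) = -32 - 16*t)
Z(q, O) = O + O*q
L(F) = F/(-3 - 3*F) (L(F) = F/((-3*(1 + F))) = F/(-3 - 3*F))
S + 14*L(1/h(3, 6)) = -13 + 14*(1/(3*(-32 - 16*6)*(-1 - 1/(-32 - 16*6)))) = -13 + 14*(1/(3*(-32 - 96)*(-1 - 1/(-32 - 96)))) = -13 + 14*((1/3)/(-128*(-1 - 1/(-128)))) = -13 + 14*((1/3)*(-1/128)/(-1 - 1*(-1/128))) = -13 + 14*((1/3)*(-1/128)/(-1 + 1/128)) = -13 + 14*((1/3)*(-1/128)/(-127/128)) = -13 + 14*((1/3)*(-1/128)*(-128/127)) = -13 + 14*(1/381) = -13 + 14/381 = -4939/381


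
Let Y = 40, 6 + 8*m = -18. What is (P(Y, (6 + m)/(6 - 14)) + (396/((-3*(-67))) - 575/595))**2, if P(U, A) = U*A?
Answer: 12452774464/63568729 ≈ 195.89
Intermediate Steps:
m = -3 (m = -3/4 + (1/8)*(-18) = -3/4 - 9/4 = -3)
P(U, A) = A*U
(P(Y, (6 + m)/(6 - 14)) + (396/((-3*(-67))) - 575/595))**2 = (((6 - 3)/(6 - 14))*40 + (396/((-3*(-67))) - 575/595))**2 = ((3/(-8))*40 + (396/201 - 575*1/595))**2 = ((3*(-1/8))*40 + (396*(1/201) - 115/119))**2 = (-3/8*40 + (132/67 - 115/119))**2 = (-15 + 8003/7973)**2 = (-111592/7973)**2 = 12452774464/63568729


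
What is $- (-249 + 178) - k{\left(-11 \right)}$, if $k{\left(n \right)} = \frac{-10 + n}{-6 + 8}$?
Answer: $\frac{163}{2} \approx 81.5$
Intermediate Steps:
$k{\left(n \right)} = -5 + \frac{n}{2}$ ($k{\left(n \right)} = \frac{-10 + n}{2} = \left(-10 + n\right) \frac{1}{2} = -5 + \frac{n}{2}$)
$- (-249 + 178) - k{\left(-11 \right)} = - (-249 + 178) - \left(-5 + \frac{1}{2} \left(-11\right)\right) = \left(-1\right) \left(-71\right) - \left(-5 - \frac{11}{2}\right) = 71 - - \frac{21}{2} = 71 + \frac{21}{2} = \frac{163}{2}$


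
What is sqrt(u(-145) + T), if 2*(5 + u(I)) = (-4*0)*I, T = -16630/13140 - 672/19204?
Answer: I*sqrt(27860770526210)/2102838 ≈ 2.5101*I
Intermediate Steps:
T = -8204815/6308514 (T = -16630*1/13140 - 672*1/19204 = -1663/1314 - 168/4801 = -8204815/6308514 ≈ -1.3006)
u(I) = -5 (u(I) = -5 + ((-4*0)*I)/2 = -5 + (0*I)/2 = -5 + (1/2)*0 = -5 + 0 = -5)
sqrt(u(-145) + T) = sqrt(-5 - 8204815/6308514) = sqrt(-39747385/6308514) = I*sqrt(27860770526210)/2102838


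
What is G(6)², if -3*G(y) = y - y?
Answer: 0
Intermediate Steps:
G(y) = 0 (G(y) = -(y - y)/3 = -⅓*0 = 0)
G(6)² = 0² = 0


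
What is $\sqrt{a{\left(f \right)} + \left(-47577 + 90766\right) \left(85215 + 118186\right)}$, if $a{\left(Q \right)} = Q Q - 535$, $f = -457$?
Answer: $\sqrt{8784894103} \approx 93728.0$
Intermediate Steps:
$a{\left(Q \right)} = -535 + Q^{2}$ ($a{\left(Q \right)} = Q^{2} - 535 = -535 + Q^{2}$)
$\sqrt{a{\left(f \right)} + \left(-47577 + 90766\right) \left(85215 + 118186\right)} = \sqrt{\left(-535 + \left(-457\right)^{2}\right) + \left(-47577 + 90766\right) \left(85215 + 118186\right)} = \sqrt{\left(-535 + 208849\right) + 43189 \cdot 203401} = \sqrt{208314 + 8784685789} = \sqrt{8784894103}$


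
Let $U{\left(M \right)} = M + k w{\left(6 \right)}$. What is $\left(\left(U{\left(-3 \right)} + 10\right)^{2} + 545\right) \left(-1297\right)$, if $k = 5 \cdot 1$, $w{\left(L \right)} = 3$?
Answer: $-1334613$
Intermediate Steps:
$k = 5$
$U{\left(M \right)} = 15 + M$ ($U{\left(M \right)} = M + 5 \cdot 3 = M + 15 = 15 + M$)
$\left(\left(U{\left(-3 \right)} + 10\right)^{2} + 545\right) \left(-1297\right) = \left(\left(\left(15 - 3\right) + 10\right)^{2} + 545\right) \left(-1297\right) = \left(\left(12 + 10\right)^{2} + 545\right) \left(-1297\right) = \left(22^{2} + 545\right) \left(-1297\right) = \left(484 + 545\right) \left(-1297\right) = 1029 \left(-1297\right) = -1334613$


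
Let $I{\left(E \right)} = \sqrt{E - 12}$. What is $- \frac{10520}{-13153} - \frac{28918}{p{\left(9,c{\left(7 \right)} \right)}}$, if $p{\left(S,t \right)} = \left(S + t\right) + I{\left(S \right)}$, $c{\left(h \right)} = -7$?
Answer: $- \frac{15523332}{1879} + \frac{28918 i \sqrt{3}}{7} \approx -8261.5 + 7155.4 i$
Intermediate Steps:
$I{\left(E \right)} = \sqrt{-12 + E}$
$p{\left(S,t \right)} = S + t + \sqrt{-12 + S}$ ($p{\left(S,t \right)} = \left(S + t\right) + \sqrt{-12 + S} = S + t + \sqrt{-12 + S}$)
$- \frac{10520}{-13153} - \frac{28918}{p{\left(9,c{\left(7 \right)} \right)}} = - \frac{10520}{-13153} - \frac{28918}{9 - 7 + \sqrt{-12 + 9}} = \left(-10520\right) \left(- \frac{1}{13153}\right) - \frac{28918}{9 - 7 + \sqrt{-3}} = \frac{10520}{13153} - \frac{28918}{9 - 7 + i \sqrt{3}} = \frac{10520}{13153} - \frac{28918}{2 + i \sqrt{3}}$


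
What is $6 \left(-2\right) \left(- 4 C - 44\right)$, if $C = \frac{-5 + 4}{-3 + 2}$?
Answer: $576$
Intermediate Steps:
$C = 1$ ($C = - \frac{1}{-1} = \left(-1\right) \left(-1\right) = 1$)
$6 \left(-2\right) \left(- 4 C - 44\right) = 6 \left(-2\right) \left(\left(-4\right) 1 - 44\right) = - 12 \left(-4 - 44\right) = \left(-12\right) \left(-48\right) = 576$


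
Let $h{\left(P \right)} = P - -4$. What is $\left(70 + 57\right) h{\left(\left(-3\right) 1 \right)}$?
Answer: $127$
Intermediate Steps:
$h{\left(P \right)} = 4 + P$ ($h{\left(P \right)} = P + 4 = 4 + P$)
$\left(70 + 57\right) h{\left(\left(-3\right) 1 \right)} = \left(70 + 57\right) \left(4 - 3\right) = 127 \left(4 - 3\right) = 127 \cdot 1 = 127$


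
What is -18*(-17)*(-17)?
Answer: -5202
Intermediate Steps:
-18*(-17)*(-17) = 306*(-17) = -5202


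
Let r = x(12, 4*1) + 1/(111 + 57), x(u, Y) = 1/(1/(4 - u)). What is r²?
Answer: 1803649/28224 ≈ 63.905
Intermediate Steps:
x(u, Y) = 4 - u
r = -1343/168 (r = (4 - 1*12) + 1/(111 + 57) = (4 - 12) + 1/168 = -8 + 1/168 = -1343/168 ≈ -7.9940)
r² = (-1343/168)² = 1803649/28224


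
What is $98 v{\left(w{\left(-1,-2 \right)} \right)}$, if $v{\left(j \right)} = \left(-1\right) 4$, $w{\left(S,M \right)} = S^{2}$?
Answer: $-392$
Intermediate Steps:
$v{\left(j \right)} = -4$
$98 v{\left(w{\left(-1,-2 \right)} \right)} = 98 \left(-4\right) = -392$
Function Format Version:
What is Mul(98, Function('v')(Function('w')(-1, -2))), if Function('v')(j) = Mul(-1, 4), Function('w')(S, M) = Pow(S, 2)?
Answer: -392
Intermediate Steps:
Function('v')(j) = -4
Mul(98, Function('v')(Function('w')(-1, -2))) = Mul(98, -4) = -392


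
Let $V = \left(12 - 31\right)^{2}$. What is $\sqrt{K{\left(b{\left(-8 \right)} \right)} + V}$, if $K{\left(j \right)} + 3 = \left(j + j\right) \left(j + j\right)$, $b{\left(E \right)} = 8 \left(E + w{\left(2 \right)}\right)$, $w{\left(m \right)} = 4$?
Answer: $\sqrt{4454} \approx 66.738$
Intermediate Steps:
$b{\left(E \right)} = 32 + 8 E$ ($b{\left(E \right)} = 8 \left(E + 4\right) = 8 \left(4 + E\right) = 32 + 8 E$)
$K{\left(j \right)} = -3 + 4 j^{2}$ ($K{\left(j \right)} = -3 + \left(j + j\right) \left(j + j\right) = -3 + 2 j 2 j = -3 + 4 j^{2}$)
$V = 361$ ($V = \left(-19\right)^{2} = 361$)
$\sqrt{K{\left(b{\left(-8 \right)} \right)} + V} = \sqrt{\left(-3 + 4 \left(32 + 8 \left(-8\right)\right)^{2}\right) + 361} = \sqrt{\left(-3 + 4 \left(32 - 64\right)^{2}\right) + 361} = \sqrt{\left(-3 + 4 \left(-32\right)^{2}\right) + 361} = \sqrt{\left(-3 + 4 \cdot 1024\right) + 361} = \sqrt{\left(-3 + 4096\right) + 361} = \sqrt{4093 + 361} = \sqrt{4454}$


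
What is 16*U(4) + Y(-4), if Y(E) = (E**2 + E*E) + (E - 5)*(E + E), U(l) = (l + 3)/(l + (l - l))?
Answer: 132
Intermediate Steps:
U(l) = (3 + l)/l (U(l) = (3 + l)/(l + 0) = (3 + l)/l)
Y(E) = 2*E**2 + 2*E*(-5 + E) (Y(E) = (E**2 + E**2) + (-5 + E)*(2*E) = 2*E**2 + 2*E*(-5 + E))
16*U(4) + Y(-4) = 16*((3 + 4)/4) + 2*(-4)*(-5 + 2*(-4)) = 16*((1/4)*7) + 2*(-4)*(-5 - 8) = 16*(7/4) + 2*(-4)*(-13) = 28 + 104 = 132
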